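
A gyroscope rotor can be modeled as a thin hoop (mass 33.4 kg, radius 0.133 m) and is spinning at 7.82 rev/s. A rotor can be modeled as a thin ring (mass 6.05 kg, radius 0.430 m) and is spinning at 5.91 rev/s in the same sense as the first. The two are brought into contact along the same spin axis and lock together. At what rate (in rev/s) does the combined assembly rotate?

The coupling torques are internal; angular momentum about the shared axis is conserved.
Moments of inertia: I_A = (33.4)(0.133)² = 0.5908 kg·m²; I_B = (6.05)(0.430)² = 1.119 kg·m².
Taking A's sense as positive: L = (0.5908)(7.82) + (1.119)(5.91) = 11.23 kg·m²·rev/s.
Combined I = 0.5908 + 1.119 = 1.709 kg·m².
ω_f = L / I = 11.23 / 1.709 = 6.570 rev/s.

|ω_f| ≈ 6.57 rev/s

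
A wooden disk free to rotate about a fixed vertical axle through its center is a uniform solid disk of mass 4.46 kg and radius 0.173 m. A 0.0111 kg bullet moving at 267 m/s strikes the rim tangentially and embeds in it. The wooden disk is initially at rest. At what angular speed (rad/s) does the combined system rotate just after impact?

|ω_f| ≈ 7.64 rad/s

The axle reaction passes through the axle and exerts no torque about it; angular momentum about the axle is conserved through the impact.
I_p = ½(4.46)(0.173)² = 0.06674 kg·m². Taking the sense of the bullet's angular momentum as positive, L_{bullet} = m v R = (0.0111)(267)(0.173) = 0.5127 kg·m²/s.
L_i = 0 + 0.5127 = 0.5127 kg·m²/s.
After sticking, I_f = I_p + m R² = 0.06674 + (0.0111)(0.173)² = 0.06707 kg·m².
ω_f = L_i / I_f = 0.5127 / 0.06707 = 7.644 rad/s.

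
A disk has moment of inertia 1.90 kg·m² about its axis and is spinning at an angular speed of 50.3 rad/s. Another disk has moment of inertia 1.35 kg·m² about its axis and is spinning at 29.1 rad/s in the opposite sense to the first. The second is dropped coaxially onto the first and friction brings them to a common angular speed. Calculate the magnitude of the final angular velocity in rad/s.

The coupling torques are internal; angular momentum about the shared axis is conserved.
Taking A's sense as positive: L = (1.900)(50.3) − (1.350)(29.1) = 56.28 kg·m²·rad/s.
Combined I = 1.900 + 1.350 = 3.250 kg·m².
ω_f = L / I = 56.28 / 3.250 = 17.32 rad/s.

|ω_f| ≈ 17.3 rad/s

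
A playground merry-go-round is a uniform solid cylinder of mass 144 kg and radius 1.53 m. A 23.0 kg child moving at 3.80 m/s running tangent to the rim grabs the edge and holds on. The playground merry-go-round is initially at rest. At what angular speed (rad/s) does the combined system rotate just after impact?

|ω_f| ≈ 0.601 rad/s

About the axle the impulsive forces during the collision are internal, so angular momentum about that axis is conserved.
I_p = ½(144)(1.53)² = 168.5 kg·m². Taking the sense of the child's angular momentum as positive, L_{child} = m v R = (23.0)(3.80)(1.53) = 133.7 kg·m²/s.
L_i = 0 + 133.7 = 133.7 kg·m²/s.
After sticking, I_f = I_p + m R² = 168.5 + (23.0)(1.53)² = 222.4 kg·m².
ω_f = L_i / I_f = 133.7 / 222.4 = 0.6013 rad/s.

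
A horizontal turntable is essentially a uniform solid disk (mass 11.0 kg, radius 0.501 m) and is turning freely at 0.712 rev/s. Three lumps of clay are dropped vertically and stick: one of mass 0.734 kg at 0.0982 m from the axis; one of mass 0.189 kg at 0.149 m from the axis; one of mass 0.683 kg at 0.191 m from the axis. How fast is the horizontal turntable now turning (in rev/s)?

The added mass arrives with no angular momentum about the axis, and any external torque about the axis is negligible, so the system's angular momentum is conserved.
I_p = ½(11.0)(0.501)² = 1.381 kg·m².
Added inertia Σmr² = (0.734)(0.0982)² + (0.189)(0.149)² + (0.683)(0.191)² = 0.03619 kg·m²; I_f = 1.381 + 0.03619 = 1.417 kg·m².
ω_f = I_p ω_i / I_f = (1.381)(0.712) / 1.417 = 0.6938 rev/s.

ω_f ≈ 0.694 rev/s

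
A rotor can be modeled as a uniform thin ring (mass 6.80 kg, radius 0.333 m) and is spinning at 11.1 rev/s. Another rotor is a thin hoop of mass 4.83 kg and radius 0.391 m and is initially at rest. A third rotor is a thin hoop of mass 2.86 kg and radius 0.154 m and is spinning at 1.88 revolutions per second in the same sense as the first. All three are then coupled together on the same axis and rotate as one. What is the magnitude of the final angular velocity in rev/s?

The coupling torques are internal; angular momentum about the shared axis is conserved.
Moments of inertia: I_A = (6.80)(0.333)² = 0.7540 kg·m²; I_B = (4.83)(0.391)² = 0.7384 kg·m²; I_C = (2.86)(0.154)² = 0.06783 kg·m².
Taking A's sense as positive: L = (0.7540)(11.1) + (0.06783)(1.88) = 8.497 kg·m²·rev/s.
Combined I = 0.7540 + 0.7384 + 0.06783 = 1.560 kg·m².
ω_f = L / I = 8.497 / 1.560 = 5.446 rev/s.

|ω_f| ≈ 5.45 rev/s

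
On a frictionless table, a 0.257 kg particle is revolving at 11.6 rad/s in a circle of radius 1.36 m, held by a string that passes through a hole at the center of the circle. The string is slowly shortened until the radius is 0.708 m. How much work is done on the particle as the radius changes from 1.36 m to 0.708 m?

The constraining force is radial, so m r² ω about the center is conserved.
ω₂ = ω₁ (r₁/r₂)² = (11.6)(1.36/0.708)² = 42.80 rad/s.
W = ΔKE = ½m(v₂² − v₁²) = 86.03 J.

W ≈ 86.0 J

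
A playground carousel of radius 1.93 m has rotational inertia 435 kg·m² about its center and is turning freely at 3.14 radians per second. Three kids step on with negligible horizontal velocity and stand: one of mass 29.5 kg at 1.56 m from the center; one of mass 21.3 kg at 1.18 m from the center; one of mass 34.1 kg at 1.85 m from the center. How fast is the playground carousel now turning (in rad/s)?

The added mass arrives with no angular momentum about the center, and any external torque about the center is negligible, so the system's angular momentum is conserved.
Added inertia Σmr² = (29.5)(1.56)² + (21.3)(1.18)² + (34.1)(1.85)² = 218.2 kg·m²; I_f = 435.0 + 218.2 = 653.2 kg·m².
ω_f = I_p ω_i / I_f = (435.0)(3.14) / 653.2 = 2.091 rad/s.

ω_f ≈ 2.09 rad/s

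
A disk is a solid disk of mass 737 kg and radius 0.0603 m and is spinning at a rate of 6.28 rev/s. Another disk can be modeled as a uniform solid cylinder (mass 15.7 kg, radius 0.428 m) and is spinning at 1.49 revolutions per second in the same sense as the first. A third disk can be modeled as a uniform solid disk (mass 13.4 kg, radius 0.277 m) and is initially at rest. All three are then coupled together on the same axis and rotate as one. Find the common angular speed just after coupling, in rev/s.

|ω_f| ≈ 3.21 rev/s

The coupling torques are internal; angular momentum about the shared axis is conserved.
Moments of inertia: I_A = ½(737)(0.0603)² = 1.340 kg·m²; I_B = ½(15.7)(0.428)² = 1.438 kg·m²; I_C = ½(13.4)(0.277)² = 0.5141 kg·m².
Taking A's sense as positive: L = (1.340)(6.28) + (1.438)(1.49) = 10.56 kg·m²·rev/s.
Combined I = 1.340 + 1.438 + 0.5141 = 3.292 kg·m².
ω_f = L / I = 10.56 / 3.292 = 3.207 rev/s.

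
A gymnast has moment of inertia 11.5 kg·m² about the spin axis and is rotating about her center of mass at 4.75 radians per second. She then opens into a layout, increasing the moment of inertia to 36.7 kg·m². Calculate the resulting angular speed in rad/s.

No external torque acts about the spin axis, so angular momentum is conserved.
ω₂ = I₁ω₁ / I₂ = (11.50)(4.75 rad/s) / (36.70) = 1.488 rad/s.

ω₂ ≈ 1.49 rad/s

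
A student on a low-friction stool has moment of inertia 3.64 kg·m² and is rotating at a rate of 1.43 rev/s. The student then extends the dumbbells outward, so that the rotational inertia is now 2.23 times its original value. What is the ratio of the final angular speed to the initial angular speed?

With no external torque about the axis, L is conserved: I₁ω₁ = I₂ω₂.
I₂ = 2.23 × 3.64 = 8.117 kg·m².
ω₂/ω₁ = I₁/I₂ = 3.640 / 8.117 = 0.4484.

ω₂/ω₁ ≈ 0.448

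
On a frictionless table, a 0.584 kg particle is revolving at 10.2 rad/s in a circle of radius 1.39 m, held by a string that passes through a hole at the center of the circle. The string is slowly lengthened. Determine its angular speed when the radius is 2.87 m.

The constraining force is radial, so m r² ω about the center is conserved.
ω₂ = ω₁ (r₁/r₂)² = (10.2)(1.39/2.87)² = 2.393 rad/s.

ω₂ ≈ 2.39 rad/s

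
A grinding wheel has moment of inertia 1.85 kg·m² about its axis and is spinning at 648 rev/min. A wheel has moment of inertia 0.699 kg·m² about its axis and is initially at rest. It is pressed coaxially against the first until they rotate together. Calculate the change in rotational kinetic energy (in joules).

ΔKE ≈ -1170 J

The coupling torques are internal; angular momentum about the shared axis is conserved.
Taking A's sense as positive: L = (1.850)(648) = 1199 kg·m²·rpm.
Combined I = 1.850 + 0.6990 = 2.549 kg·m².
ω_f = L / I = 1199 / 2.549 = 470.3 rpm.
KE_i = ½ΣIω² = 4259 J; KE_f = ½(2.549)(49.25)² = 3091 J.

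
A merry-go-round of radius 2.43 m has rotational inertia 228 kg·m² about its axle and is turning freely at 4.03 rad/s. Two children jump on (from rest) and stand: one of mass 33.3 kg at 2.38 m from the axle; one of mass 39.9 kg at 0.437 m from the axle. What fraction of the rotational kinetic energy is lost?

fraction ≈ 0.463

The added mass arrives with no angular momentum about the axle, and any external torque about the axle is negligible, so the system's angular momentum is conserved.
Added inertia Σmr² = (33.3)(2.38)² + (39.9)(0.437)² = 196.2 kg·m²; I_f = 228.0 + 196.2 = 424.2 kg·m².
ω_f = I_p ω_i / I_f = (228.0)(4.03) / 424.2 = 2.166 rad/s.
KE_i = ½(228.0)(4.030 rad/s)² = 1851 J; KE_f = ½(424.2)(2.166)² = 995.0 J.
Fraction lost = 0.4626.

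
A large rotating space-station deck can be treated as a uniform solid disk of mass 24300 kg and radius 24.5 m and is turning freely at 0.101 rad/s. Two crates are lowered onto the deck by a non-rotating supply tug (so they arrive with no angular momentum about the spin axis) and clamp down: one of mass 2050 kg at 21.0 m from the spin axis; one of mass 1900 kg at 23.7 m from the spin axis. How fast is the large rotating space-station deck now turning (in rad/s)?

No external torque acts about the spin axis; L_before = L_after.
I_p = ½(24300)(24.5)² = 7.293e+06 kg·m².
Added inertia Σmr² = (2050)(21.0)² + (1900)(23.7)² = 1.971e+06 kg·m²; I_f = 7.293e+06 + 1.971e+06 = 9.264e+06 kg·m².
ω_f = I_p ω_i / I_f = (7.293e+06)(0.101) / 9.264e+06 = 0.07951 rad/s.

ω_f ≈ 0.0795 rad/s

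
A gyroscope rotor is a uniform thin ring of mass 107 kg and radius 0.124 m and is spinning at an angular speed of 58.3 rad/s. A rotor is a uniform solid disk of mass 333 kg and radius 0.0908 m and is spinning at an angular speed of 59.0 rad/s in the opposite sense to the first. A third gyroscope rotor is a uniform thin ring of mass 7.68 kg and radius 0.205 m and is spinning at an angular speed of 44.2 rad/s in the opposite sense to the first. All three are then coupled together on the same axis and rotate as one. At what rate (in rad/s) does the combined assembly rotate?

The coupling torques are internal; angular momentum about the shared axis is conserved.
Moments of inertia: I_A = (107)(0.124)² = 1.645 kg·m²; I_B = ½(333)(0.0908)² = 1.373 kg·m²; I_C = (7.68)(0.205)² = 0.3228 kg·m².
Taking A's sense as positive: L = (1.645)(58.3) − (1.373)(59.0) − (0.3228)(44.2) = 0.6602 kg·m²·rad/s.
Combined I = 1.645 + 1.373 + 0.3228 = 3.341 kg·m².
ω_f = L / I = 0.6602 / 3.341 = 0.1976 rad/s.

|ω_f| ≈ 0.198 rad/s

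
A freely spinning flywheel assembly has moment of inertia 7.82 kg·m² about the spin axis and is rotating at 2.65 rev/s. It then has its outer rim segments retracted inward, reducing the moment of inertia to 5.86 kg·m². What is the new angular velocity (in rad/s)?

ω₂ ≈ 22.2 rad/s

No external torque acts about the spin axis, so angular momentum is conserved.
ω₂ = I₁ω₁ / I₂ = (7.820)(2.65 rev/s) / (5.860) = 3.536 rev/s = 22.22 rad/s.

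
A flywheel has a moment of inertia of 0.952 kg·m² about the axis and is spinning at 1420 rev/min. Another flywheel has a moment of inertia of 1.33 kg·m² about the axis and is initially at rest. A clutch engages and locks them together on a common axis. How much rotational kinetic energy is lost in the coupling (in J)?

ΔKE lost ≈ 6130 J

No external torque acts about the common axis, so total angular momentum is conserved.
Taking A's sense as positive: L = (0.9520)(1420) = 1352 kg·m²·rpm.
Combined I = 0.9520 + 1.330 = 2.282 kg·m².
ω_f = L / I = 1352 / 2.282 = 592.4 rpm.
KE_i = ½ΣIω² = 10530 J; KE_f = ½(2.282)(62.04)² = 4391 J.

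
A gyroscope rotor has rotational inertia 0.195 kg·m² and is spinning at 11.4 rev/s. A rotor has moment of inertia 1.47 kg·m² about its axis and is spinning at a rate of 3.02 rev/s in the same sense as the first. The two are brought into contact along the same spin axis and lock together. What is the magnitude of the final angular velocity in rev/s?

No external torque acts about the common axis, so total angular momentum is conserved.
Taking A's sense as positive: L = (0.1950)(11.4) + (1.470)(3.02) = 6.662 kg·m²·rev/s.
Combined I = 0.1950 + 1.470 = 1.665 kg·m².
ω_f = L / I = 6.662 / 1.665 = 4.001 rev/s.

|ω_f| ≈ 4.00 rev/s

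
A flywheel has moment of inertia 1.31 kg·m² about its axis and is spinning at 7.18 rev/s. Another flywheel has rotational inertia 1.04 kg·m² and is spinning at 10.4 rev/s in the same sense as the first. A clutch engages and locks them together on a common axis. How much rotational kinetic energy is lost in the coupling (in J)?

The coupling torques are internal; angular momentum about the shared axis is conserved.
Taking A's sense as positive: L = (1.310)(7.18) + (1.040)(10.4) = 20.22 kg·m²·rev/s.
Combined I = 1.310 + 1.040 = 2.350 kg·m².
ω_f = L / I = 20.22 / 2.350 = 8.605 rev/s.
KE_i = ½ΣIω² = 3553 J; KE_f = ½(2.350)(54.07)² = 3435 J.

ΔKE lost ≈ 119 J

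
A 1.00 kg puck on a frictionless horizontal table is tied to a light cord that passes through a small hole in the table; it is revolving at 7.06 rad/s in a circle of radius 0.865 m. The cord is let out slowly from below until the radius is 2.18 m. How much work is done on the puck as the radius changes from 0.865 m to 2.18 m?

No torque about the axis ⇒ m r₁² ω₁ = m r₂² ω₂.
ω₂ = ω₁ (r₁/r₂)² = (7.06)(0.865/2.18)² = 1.112 rad/s.
W = ΔKE = ½m(v₂² − v₁²) = -15.71 J.

W ≈ -15.7 J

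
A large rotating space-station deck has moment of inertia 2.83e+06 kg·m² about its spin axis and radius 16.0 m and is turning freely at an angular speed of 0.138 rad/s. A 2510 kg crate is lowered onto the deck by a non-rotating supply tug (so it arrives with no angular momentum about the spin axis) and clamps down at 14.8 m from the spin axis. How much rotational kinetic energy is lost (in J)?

energy lost ≈ 4380 J

No external torque acts about the spin axis; L_before = L_after.
Added inertia Σmr² = (2510)(14.8)² = 5.498e+05 kg·m²; I_f = 2.830e+06 + 5.498e+05 = 3.380e+06 kg·m².
ω_f = I_p ω_i / I_f = (2.830e+06)(0.138) / 3.380e+06 = 0.1156 rad/s.
KE_i = ½(2.830e+06)(0.1380 rad/s)² = 26950 J; KE_f = ½(3.380e+06)(0.1156)² = 22560 J.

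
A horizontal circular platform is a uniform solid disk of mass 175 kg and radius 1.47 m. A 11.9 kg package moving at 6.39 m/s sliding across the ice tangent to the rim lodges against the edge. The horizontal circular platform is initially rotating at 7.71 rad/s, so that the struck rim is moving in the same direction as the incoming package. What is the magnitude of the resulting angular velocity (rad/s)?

About the central axle the impulsive forces during the collision are internal, so angular momentum about that axis is conserved.
I_p = ½(175)(1.47)² = 189.1 kg·m². Taking the sense of the package's angular momentum as positive, L_{package} = m v R = (11.9)(6.39)(1.47) = 111.8 kg·m²/s.
L_i = +I_p ω_p + m v R = +(189.1)(7.71) + 111.8 = 1570 kg·m²/s.
After sticking, I_f = I_p + m R² = 189.1 + (11.9)(1.47)² = 214.8 kg·m².
ω_f = L_i / I_f = 1570 / 214.8 = 7.307 rad/s.

|ω_f| ≈ 7.31 rad/s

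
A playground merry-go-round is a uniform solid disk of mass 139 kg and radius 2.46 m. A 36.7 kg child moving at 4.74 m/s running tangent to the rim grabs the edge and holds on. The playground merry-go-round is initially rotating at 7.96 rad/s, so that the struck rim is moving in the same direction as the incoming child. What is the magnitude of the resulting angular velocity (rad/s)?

|ω_f| ≈ 5.88 rad/s

About the axle the impulsive forces during the collision are internal, so angular momentum about that axis is conserved.
I_p = ½(139)(2.46)² = 420.6 kg·m². Taking the sense of the child's angular momentum as positive, L_{child} = m v R = (36.7)(4.74)(2.46) = 427.9 kg·m²/s.
L_i = +I_p ω_p + m v R = +(420.6)(7.96) + 427.9 = 3776 kg·m²/s.
After sticking, I_f = I_p + m R² = 420.6 + (36.7)(2.46)² = 642.7 kg·m².
ω_f = L_i / I_f = 3776 / 642.7 = 5.875 rad/s.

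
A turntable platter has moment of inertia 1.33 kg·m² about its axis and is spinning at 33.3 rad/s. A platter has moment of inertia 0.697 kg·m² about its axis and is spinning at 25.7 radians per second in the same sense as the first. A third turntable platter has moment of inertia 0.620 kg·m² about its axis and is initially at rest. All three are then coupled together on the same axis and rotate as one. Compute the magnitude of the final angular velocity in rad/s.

|ω_f| ≈ 23.5 rad/s

The coupling torques are internal; angular momentum about the shared axis is conserved.
Taking A's sense as positive: L = (1.330)(33.3) + (0.6970)(25.7) = 62.20 kg·m²·rad/s.
Combined I = 1.330 + 0.6970 + 0.6200 = 2.647 kg·m².
ω_f = L / I = 62.20 / 2.647 = 23.50 rad/s.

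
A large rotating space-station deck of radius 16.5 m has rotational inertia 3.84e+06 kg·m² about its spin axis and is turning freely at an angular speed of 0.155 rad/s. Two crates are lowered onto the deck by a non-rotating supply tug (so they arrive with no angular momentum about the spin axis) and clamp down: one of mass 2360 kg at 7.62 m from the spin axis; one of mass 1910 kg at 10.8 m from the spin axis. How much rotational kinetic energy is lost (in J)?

No external torque acts about the spin axis; L_before = L_after.
Added inertia Σmr² = (2360)(7.62)² + (1910)(10.8)² = 3.598e+05 kg·m²; I_f = 3.840e+06 + 3.598e+05 = 4.200e+06 kg·m².
ω_f = I_p ω_i / I_f = (3.840e+06)(0.155) / 4.200e+06 = 0.1417 rad/s.
KE_i = ½(3.840e+06)(0.1550 rad/s)² = 46130 J; KE_f = ½(4.200e+06)(0.1417)² = 42180 J.

energy lost ≈ 3950 J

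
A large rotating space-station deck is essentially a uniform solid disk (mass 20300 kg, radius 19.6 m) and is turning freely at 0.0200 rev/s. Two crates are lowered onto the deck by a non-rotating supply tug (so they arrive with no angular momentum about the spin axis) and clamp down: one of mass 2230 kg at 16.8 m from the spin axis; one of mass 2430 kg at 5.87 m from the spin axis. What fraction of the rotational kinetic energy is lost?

fraction ≈ 0.155

No external torque acts about the spin axis; L_before = L_after.
I_p = ½(20300)(19.6)² = 3.899e+06 kg·m².
Added inertia Σmr² = (2230)(16.8)² + (2430)(5.87)² = 7.131e+05 kg·m²; I_f = 3.899e+06 + 7.131e+05 = 4.612e+06 kg·m².
ω_f = I_p ω_i / I_f = (3.899e+06)(0.0200) / 4.612e+06 = 0.01691 rev/s.
KE_i = ½(3.899e+06)(0.1257 rad/s)² = 30790 J; KE_f = ½(4.612e+06)(0.1062)² = 26030 J.
Fraction lost = 0.1546.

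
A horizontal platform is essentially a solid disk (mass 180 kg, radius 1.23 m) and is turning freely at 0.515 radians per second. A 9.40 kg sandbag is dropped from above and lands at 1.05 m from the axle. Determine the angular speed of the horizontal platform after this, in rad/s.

ω_f ≈ 0.479 rad/s

No external torque acts about the axle; L_before = L_after.
I_p = ½(180)(1.23)² = 136.2 kg·m².
Added inertia Σmr² = (9.40)(1.05)² = 10.36 kg·m²; I_f = 136.2 + 10.36 = 146.5 kg·m².
ω_f = I_p ω_i / I_f = (136.2)(0.515) / 146.5 = 0.4786 rad/s.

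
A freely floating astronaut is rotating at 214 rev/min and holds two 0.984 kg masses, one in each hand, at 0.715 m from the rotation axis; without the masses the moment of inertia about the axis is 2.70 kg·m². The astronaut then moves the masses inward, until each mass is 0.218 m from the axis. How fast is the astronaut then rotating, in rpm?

With no external torque about the axis, L is conserved: I₁ω₁ = I₂ω₂.
I₁ = 2.70 + 2(0.984)(0.715)² = 3.706 kg·m²; I₂ = 2.70 + 2(0.984)(0.218)² = 2.794 kg·m².
ω₂ = I₁ω₁ / I₂ = (3.706)(214 rpm) / (2.794) = 283.9 rpm.

ω₂ ≈ 284 rpm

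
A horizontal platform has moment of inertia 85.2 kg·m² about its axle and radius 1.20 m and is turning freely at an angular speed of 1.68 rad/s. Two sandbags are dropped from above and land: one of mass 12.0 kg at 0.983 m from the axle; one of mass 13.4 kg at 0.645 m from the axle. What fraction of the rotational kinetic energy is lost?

fraction ≈ 0.168

No external torque acts about the axle; L_before = L_after.
Added inertia Σmr² = (12.0)(0.983)² + (13.4)(0.645)² = 17.17 kg·m²; I_f = 85.20 + 17.17 = 102.4 kg·m².
ω_f = I_p ω_i / I_f = (85.20)(1.68) / 102.4 = 1.398 rad/s.
KE_i = ½(85.20)(1.680 rad/s)² = 120.2 J; KE_f = ½(102.4)(1.398)² = 100.1 J.
Fraction lost = 0.1677.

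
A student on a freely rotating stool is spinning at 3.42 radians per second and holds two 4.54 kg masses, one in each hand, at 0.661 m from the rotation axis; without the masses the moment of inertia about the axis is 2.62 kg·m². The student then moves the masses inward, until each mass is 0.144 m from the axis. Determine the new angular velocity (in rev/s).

No external torque acts about the spin axis, so angular momentum is conserved.
I₁ = 2.62 + 2(4.54)(0.661)² = 6.587 kg·m²; I₂ = 2.62 + 2(4.54)(0.144)² = 2.808 kg·m².
ω₂ = I₁ω₁ / I₂ = (6.587)(3.42 rad/s) / (2.808) = 8.022 rad/s = 1.277 rev/s.

ω₂ ≈ 1.28 rev/s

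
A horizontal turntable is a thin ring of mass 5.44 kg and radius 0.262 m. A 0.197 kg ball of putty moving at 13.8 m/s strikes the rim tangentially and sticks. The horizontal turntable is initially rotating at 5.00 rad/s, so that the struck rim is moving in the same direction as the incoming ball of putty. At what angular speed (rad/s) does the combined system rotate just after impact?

|ω_f| ≈ 6.67 rad/s

The axle reaction passes through the axle and exerts no torque about it; angular momentum about the axle is conserved through the impact.
I_p = (5.44)(0.262)² = 0.3734 kg·m². Taking the sense of the ball of putty's angular momentum as positive, L_{ball} = m v R = (0.197)(13.8)(0.262) = 0.7123 kg·m²/s.
L_i = +I_p ω_p + m v R = +(0.3734)(5.00) + 0.7123 = 2.579 kg·m²/s.
After sticking, I_f = I_p + m R² = 0.3734 + (0.197)(0.262)² = 0.3869 kg·m².
ω_f = L_i / I_f = 2.579 / 0.3869 = 6.666 rad/s.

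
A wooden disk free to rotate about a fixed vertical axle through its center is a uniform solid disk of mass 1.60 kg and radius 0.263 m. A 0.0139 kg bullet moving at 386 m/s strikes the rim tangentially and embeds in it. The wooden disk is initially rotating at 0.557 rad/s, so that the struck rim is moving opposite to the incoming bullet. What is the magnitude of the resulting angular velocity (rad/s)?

About the axle the impulsive forces during the collision are internal, so angular momentum about that axis is conserved.
I_p = ½(1.60)(0.263)² = 0.05534 kg·m². Taking the sense of the bullet's angular momentum as positive, L_{bullet} = m v R = (0.0139)(386)(0.263) = 1.411 kg·m²/s.
L_i = −I_p ω_p + m v R = −(0.05534)(0.557) + 1.411 = 1.380 kg·m²/s.
After sticking, I_f = I_p + m R² = 0.05534 + (0.0139)(0.263)² = 0.05630 kg·m².
ω_f = L_i / I_f = 1.380 / 0.05630 = 24.52 rad/s.

|ω_f| ≈ 24.5 rad/s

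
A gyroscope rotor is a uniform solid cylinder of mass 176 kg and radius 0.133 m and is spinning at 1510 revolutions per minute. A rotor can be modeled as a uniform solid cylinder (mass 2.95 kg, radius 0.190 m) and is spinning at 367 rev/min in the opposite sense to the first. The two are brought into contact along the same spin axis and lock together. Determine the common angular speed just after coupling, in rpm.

No external torque acts about the common axis, so total angular momentum is conserved.
Moments of inertia: I_A = ½(176)(0.133)² = 1.557 kg·m²; I_B = ½(2.95)(0.190)² = 0.05325 kg·m².
Taking A's sense as positive: L = (1.557)(1510) − (0.05325)(367) = 2331 kg·m²·rpm.
Combined I = 1.557 + 0.05325 = 1.610 kg·m².
ω_f = L / I = 2331 / 1.610 = 1448 rpm.

|ω_f| ≈ 1450 rpm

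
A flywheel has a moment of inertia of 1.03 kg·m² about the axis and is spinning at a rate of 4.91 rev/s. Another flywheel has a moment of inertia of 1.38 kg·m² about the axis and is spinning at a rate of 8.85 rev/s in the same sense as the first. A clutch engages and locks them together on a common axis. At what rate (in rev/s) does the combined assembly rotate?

No external torque acts about the common axis, so total angular momentum is conserved.
Taking A's sense as positive: L = (1.030)(4.91) + (1.380)(8.85) = 17.27 kg·m²·rev/s.
Combined I = 1.030 + 1.380 = 2.410 kg·m².
ω_f = L / I = 17.27 / 2.410 = 7.166 rev/s.

|ω_f| ≈ 7.17 rev/s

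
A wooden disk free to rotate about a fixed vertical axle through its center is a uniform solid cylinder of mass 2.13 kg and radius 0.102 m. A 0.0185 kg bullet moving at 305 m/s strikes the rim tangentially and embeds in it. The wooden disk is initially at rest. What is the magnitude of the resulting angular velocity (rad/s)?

|ω_f| ≈ 51.1 rad/s

The axle reaction passes through the axle and exerts no torque about it; angular momentum about the axle is conserved through the impact.
I_p = ½(2.13)(0.102)² = 0.01108 kg·m². Taking the sense of the bullet's angular momentum as positive, L_{bullet} = m v R = (0.0185)(305)(0.102) = 0.5755 kg·m²/s.
L_i = 0 + 0.5755 = 0.5755 kg·m²/s.
After sticking, I_f = I_p + m R² = 0.01108 + (0.0185)(0.102)² = 0.01127 kg·m².
ω_f = L_i / I_f = 0.5755 / 0.01127 = 51.06 rad/s.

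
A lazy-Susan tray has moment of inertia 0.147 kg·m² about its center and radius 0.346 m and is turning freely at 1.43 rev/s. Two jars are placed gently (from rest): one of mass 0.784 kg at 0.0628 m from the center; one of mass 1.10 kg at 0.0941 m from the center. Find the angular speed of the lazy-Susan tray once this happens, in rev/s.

ω_f ≈ 1.32 rev/s

The added mass arrives with no angular momentum about the center, and any external torque about the center is negligible, so the system's angular momentum is conserved.
Added inertia Σmr² = (0.784)(0.0628)² + (1.10)(0.0941)² = 0.01283 kg·m²; I_f = 0.1470 + 0.01283 = 0.1598 kg·m².
ω_f = I_p ω_i / I_f = (0.1470)(1.43) / 0.1598 = 1.315 rev/s.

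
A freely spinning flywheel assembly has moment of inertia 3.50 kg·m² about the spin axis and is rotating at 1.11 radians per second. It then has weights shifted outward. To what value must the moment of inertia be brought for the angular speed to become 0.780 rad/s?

Angular momentum about the spin axis is conserved since the torque about it is zero.
I₂ = I₁ω₁ / ω₂ = (3.50)(1.11) / (0.780) = 4.981 kg·m².

I₂ ≈ 4.98 kg·m²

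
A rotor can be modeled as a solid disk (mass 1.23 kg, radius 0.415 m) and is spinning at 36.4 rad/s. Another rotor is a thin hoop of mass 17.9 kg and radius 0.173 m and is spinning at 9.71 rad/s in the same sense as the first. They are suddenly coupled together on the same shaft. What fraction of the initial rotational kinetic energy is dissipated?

The coupling torques are internal; angular momentum about the shared axis is conserved.
Moments of inertia: I_A = ½(1.23)(0.415)² = 0.1059 kg·m²; I_B = (17.9)(0.173)² = 0.5357 kg·m².
Taking A's sense as positive: L = (0.1059)(36.4) + (0.5357)(9.71) = 9.057 kg·m²·rad/s.
Combined I = 0.1059 + 0.5357 = 0.6416 kg·m².
ω_f = L / I = 9.057 / 0.6416 = 14.12 rad/s.
KE_i = ½ΣIω² = 95.42 J; KE_f = ½(0.6416)(14.12)² = 63.93 J.
Fraction dissipated = (KE_i − KE_f)/KE_i = 0.3301.

fraction ≈ 0.330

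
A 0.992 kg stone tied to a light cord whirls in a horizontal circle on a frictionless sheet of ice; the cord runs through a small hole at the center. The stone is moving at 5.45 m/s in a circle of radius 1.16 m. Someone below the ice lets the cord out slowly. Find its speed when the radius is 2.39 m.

The only horizontal force on the mass is along the cord (radial), so it exerts no torque about the hole and angular momentum m v r is conserved.
v₂ = v₁ r₁ / r₂ = (5.45)(1.16) / (2.39) = 2.645 m/s.

v₂ ≈ 2.65 m/s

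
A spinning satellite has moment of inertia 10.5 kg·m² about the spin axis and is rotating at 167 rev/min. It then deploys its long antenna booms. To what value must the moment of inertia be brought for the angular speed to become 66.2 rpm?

I₂ ≈ 26.5 kg·m²

Angular momentum about the spin axis is conserved since the torque about it is zero.
I₂ = I₁ω₁ / ω₂ = (10.5)(167) / (66.2) = 26.49 kg·m².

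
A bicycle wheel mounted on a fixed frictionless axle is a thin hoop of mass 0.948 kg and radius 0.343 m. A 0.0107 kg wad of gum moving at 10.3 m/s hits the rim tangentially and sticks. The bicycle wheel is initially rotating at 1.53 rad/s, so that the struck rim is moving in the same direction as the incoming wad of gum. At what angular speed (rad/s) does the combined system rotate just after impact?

|ω_f| ≈ 1.85 rad/s

About the axle the impulsive forces during the collision are internal, so angular momentum about that axis is conserved.
I_p = (0.948)(0.343)² = 0.1115 kg·m². Taking the sense of the wad of gum's angular momentum as positive, L_{wad} = m v R = (0.0107)(10.3)(0.343) = 0.03780 kg·m²/s.
L_i = +I_p ω_p + m v R = +(0.1115)(1.53) + 0.03780 = 0.2084 kg·m²/s.
After sticking, I_f = I_p + m R² = 0.1115 + (0.0107)(0.343)² = 0.1128 kg·m².
ω_f = L_i / I_f = 0.2084 / 0.1128 = 1.848 rad/s.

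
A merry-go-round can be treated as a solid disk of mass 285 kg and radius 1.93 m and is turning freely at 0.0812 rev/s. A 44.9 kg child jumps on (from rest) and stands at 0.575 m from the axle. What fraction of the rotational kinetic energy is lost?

The added mass arrives with no angular momentum about the axle, and any external torque about the axle is negligible, so the system's angular momentum is conserved.
I_p = ½(285)(1.93)² = 530.8 kg·m².
Added inertia Σmr² = (44.9)(0.575)² = 14.85 kg·m²; I_f = 530.8 + 14.85 = 545.6 kg·m².
ω_f = I_p ω_i / I_f = (530.8)(0.0812) / 545.6 = 0.07899 rev/s.
KE_i = ½(530.8)(0.5102 rad/s)² = 69.08 J; KE_f = ½(545.6)(0.4963)² = 67.20 J.
Fraction lost = 0.02721.

fraction ≈ 0.0272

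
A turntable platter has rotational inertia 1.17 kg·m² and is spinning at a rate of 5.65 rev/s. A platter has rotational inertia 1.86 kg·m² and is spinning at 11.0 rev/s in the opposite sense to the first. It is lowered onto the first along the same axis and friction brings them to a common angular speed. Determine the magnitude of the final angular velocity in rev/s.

No external torque acts about the common axis, so total angular momentum is conserved.
Taking A's sense as positive: L = (1.170)(5.65) − (1.860)(11.0) = -13.85 kg·m²·rev/s.
Combined I = 1.170 + 1.860 = 3.030 kg·m².
ω_f = L / I = -13.85 / 3.030 = -4.571 rev/s.

|ω_f| ≈ 4.57 rev/s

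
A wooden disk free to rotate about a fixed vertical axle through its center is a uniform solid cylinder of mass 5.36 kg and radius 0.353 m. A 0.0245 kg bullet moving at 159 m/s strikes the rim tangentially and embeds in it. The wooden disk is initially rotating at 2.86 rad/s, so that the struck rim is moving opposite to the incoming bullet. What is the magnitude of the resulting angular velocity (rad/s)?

|ω_f| ≈ 1.25 rad/s

About the axle the impulsive forces during the collision are internal, so angular momentum about that axis is conserved.
I_p = ½(5.36)(0.353)² = 0.3340 kg·m². Taking the sense of the bullet's angular momentum as positive, L_{bullet} = m v R = (0.0245)(159)(0.353) = 1.375 kg·m²/s.
L_i = −I_p ω_p + m v R = −(0.3340)(2.86) + 1.375 = 0.4200 kg·m²/s.
After sticking, I_f = I_p + m R² = 0.3340 + (0.0245)(0.353)² = 0.3370 kg·m².
ω_f = L_i / I_f = 0.4200 / 0.3370 = 1.246 rad/s.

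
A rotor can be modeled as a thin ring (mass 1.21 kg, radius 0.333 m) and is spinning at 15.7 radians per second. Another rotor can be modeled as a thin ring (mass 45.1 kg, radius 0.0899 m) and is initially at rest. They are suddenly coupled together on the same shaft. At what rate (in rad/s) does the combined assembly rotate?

The coupling torques are internal; angular momentum about the shared axis is conserved.
Moments of inertia: I_A = (1.21)(0.333)² = 0.1342 kg·m²; I_B = (45.1)(0.0899)² = 0.3645 kg·m².
Taking A's sense as positive: L = (0.1342)(15.7) = 2.107 kg·m²·rad/s.
Combined I = 0.1342 + 0.3645 = 0.4987 kg·m².
ω_f = L / I = 2.107 / 0.4987 = 4.224 rad/s.

|ω_f| ≈ 4.22 rad/s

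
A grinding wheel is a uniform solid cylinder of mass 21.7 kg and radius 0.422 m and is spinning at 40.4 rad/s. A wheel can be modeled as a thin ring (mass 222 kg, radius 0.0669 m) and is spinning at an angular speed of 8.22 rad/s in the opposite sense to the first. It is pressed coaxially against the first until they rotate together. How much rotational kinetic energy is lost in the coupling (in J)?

ΔKE lost ≈ 776 J

The coupling torques are internal; angular momentum about the shared axis is conserved.
Moments of inertia: I_A = ½(21.7)(0.422)² = 1.932 kg·m²; I_B = (222)(0.0669)² = 0.9936 kg·m².
Taking A's sense as positive: L = (1.932)(40.4) − (0.9936)(8.22) = 69.89 kg·m²·rad/s.
Combined I = 1.932 + 0.9936 = 2.926 kg·m².
ω_f = L / I = 69.89 / 2.926 = 23.89 rad/s.
KE_i = ½ΣIω² = 1610 J; KE_f = ½(2.926)(23.89)² = 834.8 J.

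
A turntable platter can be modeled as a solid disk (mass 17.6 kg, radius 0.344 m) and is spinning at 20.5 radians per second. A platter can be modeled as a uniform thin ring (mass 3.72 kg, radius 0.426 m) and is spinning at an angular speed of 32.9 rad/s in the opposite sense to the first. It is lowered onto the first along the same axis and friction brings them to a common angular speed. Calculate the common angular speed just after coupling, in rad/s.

The coupling torques are internal; angular momentum about the shared axis is conserved.
Moments of inertia: I_A = ½(17.6)(0.344)² = 1.041 kg·m²; I_B = (3.72)(0.426)² = 0.6751 kg·m².
Taking A's sense as positive: L = (1.041)(20.5) − (0.6751)(32.9) = -0.8627 kg·m²·rad/s.
Combined I = 1.041 + 0.6751 = 1.716 kg·m².
ω_f = L / I = -0.8627 / 1.716 = -0.5026 rad/s.

|ω_f| ≈ 0.503 rad/s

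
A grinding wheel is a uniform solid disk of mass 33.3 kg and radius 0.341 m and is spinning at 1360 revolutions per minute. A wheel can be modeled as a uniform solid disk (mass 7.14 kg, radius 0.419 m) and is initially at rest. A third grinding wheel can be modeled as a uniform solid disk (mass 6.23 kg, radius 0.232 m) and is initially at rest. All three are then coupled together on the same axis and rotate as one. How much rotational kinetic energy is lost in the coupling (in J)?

ΔKE lost ≈ 5710 J

No external torque acts about the common axis, so total angular momentum is conserved.
Moments of inertia: I_A = ½(33.3)(0.341)² = 1.936 kg·m²; I_B = ½(7.14)(0.419)² = 0.6268 kg·m²; I_C = ½(6.23)(0.232)² = 0.1677 kg·m².
Taking A's sense as positive: L = (1.936)(1360) = 2633 kg·m²·rpm.
Combined I = 1.936 + 0.6268 + 0.1677 = 2.730 kg·m².
ω_f = L / I = 2633 / 2.730 = 964.3 rpm.
KE_i = ½ΣIω² = 19630 J; KE_f = ½(2.730)(101.0)² = 13920 J.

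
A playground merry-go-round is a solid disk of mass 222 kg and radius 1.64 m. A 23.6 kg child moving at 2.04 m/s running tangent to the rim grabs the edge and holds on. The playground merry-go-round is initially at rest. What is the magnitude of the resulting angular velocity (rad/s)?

About the axle the impulsive forces during the collision are internal, so angular momentum about that axis is conserved.
I_p = ½(222)(1.64)² = 298.5 kg·m². Taking the sense of the child's angular momentum as positive, L_{child} = m v R = (23.6)(2.04)(1.64) = 78.96 kg·m²/s.
L_i = 0 + 78.96 = 78.96 kg·m²/s.
After sticking, I_f = I_p + m R² = 298.5 + (23.6)(1.64)² = 362.0 kg·m².
ω_f = L_i / I_f = 78.96 / 362.0 = 0.2181 rad/s.

|ω_f| ≈ 0.218 rad/s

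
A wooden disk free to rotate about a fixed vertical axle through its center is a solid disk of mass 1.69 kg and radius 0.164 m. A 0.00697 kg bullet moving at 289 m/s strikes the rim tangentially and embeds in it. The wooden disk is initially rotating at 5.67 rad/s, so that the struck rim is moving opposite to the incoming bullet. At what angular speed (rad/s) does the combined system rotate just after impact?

About the axle the impulsive forces during the collision are internal, so angular momentum about that axis is conserved.
I_p = ½(1.69)(0.164)² = 0.02273 kg·m². Taking the sense of the bullet's angular momentum as positive, L_{bullet} = m v R = (0.00697)(289)(0.164) = 0.3304 kg·m²/s.
L_i = −I_p ω_p + m v R = −(0.02273)(5.67) + 0.3304 = 0.2015 kg·m²/s.
After sticking, I_f = I_p + m R² = 0.02273 + (0.00697)(0.164)² = 0.02291 kg·m².
ω_f = L_i / I_f = 0.2015 / 0.02291 = 8.793 rad/s.

|ω_f| ≈ 8.79 rad/s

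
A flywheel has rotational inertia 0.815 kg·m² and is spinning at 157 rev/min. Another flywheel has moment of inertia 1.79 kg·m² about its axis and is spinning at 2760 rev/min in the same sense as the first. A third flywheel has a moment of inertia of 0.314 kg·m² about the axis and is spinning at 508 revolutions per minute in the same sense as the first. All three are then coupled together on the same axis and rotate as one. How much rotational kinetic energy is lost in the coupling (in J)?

No external torque acts about the common axis, so total angular momentum is conserved.
Taking A's sense as positive: L = (0.8150)(157) + (1.790)(2760) + (0.3140)(508) = 5228 kg·m²·rpm.
Combined I = 0.8150 + 1.790 + 0.3140 = 2.919 kg·m².
ω_f = L / I = 5228 / 2.919 = 1791 rpm.
KE_i = ½ΣIω² = 75320 J; KE_f = ½(2.919)(187.6)² = 51340 J.

ΔKE lost ≈ 24000 J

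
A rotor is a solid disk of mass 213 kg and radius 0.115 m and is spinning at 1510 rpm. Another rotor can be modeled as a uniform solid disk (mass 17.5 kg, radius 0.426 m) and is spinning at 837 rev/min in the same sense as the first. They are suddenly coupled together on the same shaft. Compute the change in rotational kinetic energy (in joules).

ΔKE ≈ -1850 J

No external torque acts about the common axis, so total angular momentum is conserved.
Moments of inertia: I_A = ½(213)(0.115)² = 1.408 kg·m²; I_B = ½(17.5)(0.426)² = 1.588 kg·m².
Taking A's sense as positive: L = (1.408)(1510) + (1.588)(837) = 3456 kg·m²·rpm.
Combined I = 1.408 + 1.588 = 2.996 kg·m².
ω_f = L / I = 3456 / 2.996 = 1153 rpm.
KE_i = ½ΣIω² = 23710 J; KE_f = ½(2.996)(120.8)² = 21850 J.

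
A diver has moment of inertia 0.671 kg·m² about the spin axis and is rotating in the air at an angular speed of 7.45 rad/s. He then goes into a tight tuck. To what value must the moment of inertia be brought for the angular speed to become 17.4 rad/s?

Angular momentum about the spin axis is conserved since the torque about it is zero.
I₂ = I₁ω₁ / ω₂ = (0.671)(7.45) / (17.4) = 0.2873 kg·m².

I₂ ≈ 0.287 kg·m²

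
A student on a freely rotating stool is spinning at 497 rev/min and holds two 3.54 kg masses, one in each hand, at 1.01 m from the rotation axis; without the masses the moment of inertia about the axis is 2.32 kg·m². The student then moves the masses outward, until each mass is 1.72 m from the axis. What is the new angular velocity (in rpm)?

No external torque acts about the spin axis, so angular momentum is conserved.
I₁ = 2.32 + 2(3.54)(1.01)² = 9.542 kg·m²; I₂ = 2.32 + 2(3.54)(1.72)² = 23.27 kg·m².
ω₂ = I₁ω₁ / I₂ = (9.542)(497 rpm) / (23.27) = 203.8 rpm.

ω₂ ≈ 204 rpm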